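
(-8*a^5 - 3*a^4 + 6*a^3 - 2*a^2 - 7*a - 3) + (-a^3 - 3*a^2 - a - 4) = -8*a^5 - 3*a^4 + 5*a^3 - 5*a^2 - 8*a - 7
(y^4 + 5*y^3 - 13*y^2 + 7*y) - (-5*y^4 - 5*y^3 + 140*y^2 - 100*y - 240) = 6*y^4 + 10*y^3 - 153*y^2 + 107*y + 240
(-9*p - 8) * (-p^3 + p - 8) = 9*p^4 + 8*p^3 - 9*p^2 + 64*p + 64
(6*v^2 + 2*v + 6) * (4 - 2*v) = -12*v^3 + 20*v^2 - 4*v + 24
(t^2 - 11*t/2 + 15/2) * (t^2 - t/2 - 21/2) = t^4 - 6*t^3 - t^2/4 + 54*t - 315/4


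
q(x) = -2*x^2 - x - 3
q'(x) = -4*x - 1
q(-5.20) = -51.88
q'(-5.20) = 19.80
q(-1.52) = -6.10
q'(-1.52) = 5.08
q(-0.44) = -2.95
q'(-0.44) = 0.76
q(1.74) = -10.80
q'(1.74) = -7.96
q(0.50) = -4.00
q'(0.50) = -3.00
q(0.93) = -5.66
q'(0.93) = -4.72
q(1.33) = -7.87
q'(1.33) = -6.32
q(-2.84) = -16.29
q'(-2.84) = 10.36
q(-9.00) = -156.00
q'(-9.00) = 35.00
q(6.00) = -81.00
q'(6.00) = -25.00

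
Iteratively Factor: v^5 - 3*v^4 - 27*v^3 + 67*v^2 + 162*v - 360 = (v - 5)*(v^4 + 2*v^3 - 17*v^2 - 18*v + 72) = (v - 5)*(v + 4)*(v^3 - 2*v^2 - 9*v + 18) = (v - 5)*(v + 3)*(v + 4)*(v^2 - 5*v + 6) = (v - 5)*(v - 3)*(v + 3)*(v + 4)*(v - 2)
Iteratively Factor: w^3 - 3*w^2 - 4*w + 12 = (w - 2)*(w^2 - w - 6) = (w - 2)*(w + 2)*(w - 3)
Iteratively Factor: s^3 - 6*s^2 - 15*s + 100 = (s - 5)*(s^2 - s - 20) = (s - 5)*(s + 4)*(s - 5)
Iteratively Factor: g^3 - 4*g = (g)*(g^2 - 4) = g*(g - 2)*(g + 2)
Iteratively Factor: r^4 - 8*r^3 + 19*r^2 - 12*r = (r - 4)*(r^3 - 4*r^2 + 3*r) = (r - 4)*(r - 1)*(r^2 - 3*r) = (r - 4)*(r - 3)*(r - 1)*(r)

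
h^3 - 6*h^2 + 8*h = h*(h - 4)*(h - 2)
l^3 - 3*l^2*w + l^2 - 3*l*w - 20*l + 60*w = (l - 4)*(l + 5)*(l - 3*w)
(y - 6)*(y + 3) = y^2 - 3*y - 18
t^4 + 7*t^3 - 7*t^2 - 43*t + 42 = (t - 2)*(t - 1)*(t + 3)*(t + 7)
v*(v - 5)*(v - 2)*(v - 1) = v^4 - 8*v^3 + 17*v^2 - 10*v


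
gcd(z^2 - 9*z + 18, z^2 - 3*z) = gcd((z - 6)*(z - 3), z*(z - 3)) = z - 3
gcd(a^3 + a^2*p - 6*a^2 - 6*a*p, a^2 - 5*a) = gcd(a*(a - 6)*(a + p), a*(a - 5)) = a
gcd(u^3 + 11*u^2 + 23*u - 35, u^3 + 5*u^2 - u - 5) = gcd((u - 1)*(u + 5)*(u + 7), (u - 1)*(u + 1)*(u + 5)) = u^2 + 4*u - 5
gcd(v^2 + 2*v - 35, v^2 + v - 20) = 1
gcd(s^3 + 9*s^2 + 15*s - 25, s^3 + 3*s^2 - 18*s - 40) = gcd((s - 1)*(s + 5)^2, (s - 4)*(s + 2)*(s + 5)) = s + 5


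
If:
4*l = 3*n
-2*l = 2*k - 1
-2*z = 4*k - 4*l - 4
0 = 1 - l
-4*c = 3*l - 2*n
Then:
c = -1/12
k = -1/2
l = 1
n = 4/3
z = 5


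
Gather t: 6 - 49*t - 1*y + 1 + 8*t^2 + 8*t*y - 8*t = 8*t^2 + t*(8*y - 57) - y + 7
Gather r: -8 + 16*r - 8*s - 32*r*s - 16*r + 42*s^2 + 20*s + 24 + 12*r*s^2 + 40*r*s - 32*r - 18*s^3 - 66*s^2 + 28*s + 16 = r*(12*s^2 + 8*s - 32) - 18*s^3 - 24*s^2 + 40*s + 32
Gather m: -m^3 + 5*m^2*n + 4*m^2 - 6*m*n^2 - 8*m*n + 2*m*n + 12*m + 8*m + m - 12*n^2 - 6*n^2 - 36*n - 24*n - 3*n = -m^3 + m^2*(5*n + 4) + m*(-6*n^2 - 6*n + 21) - 18*n^2 - 63*n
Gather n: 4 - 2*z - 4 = -2*z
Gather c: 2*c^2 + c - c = 2*c^2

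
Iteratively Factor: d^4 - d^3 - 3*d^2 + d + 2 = (d + 1)*(d^3 - 2*d^2 - d + 2) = (d - 1)*(d + 1)*(d^2 - d - 2) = (d - 2)*(d - 1)*(d + 1)*(d + 1)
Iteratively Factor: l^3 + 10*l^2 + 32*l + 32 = (l + 4)*(l^2 + 6*l + 8) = (l + 2)*(l + 4)*(l + 4)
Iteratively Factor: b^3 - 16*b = (b + 4)*(b^2 - 4*b) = (b - 4)*(b + 4)*(b)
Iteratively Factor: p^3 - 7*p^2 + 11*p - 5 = (p - 1)*(p^2 - 6*p + 5) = (p - 5)*(p - 1)*(p - 1)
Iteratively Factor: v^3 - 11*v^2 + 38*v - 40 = (v - 2)*(v^2 - 9*v + 20) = (v - 4)*(v - 2)*(v - 5)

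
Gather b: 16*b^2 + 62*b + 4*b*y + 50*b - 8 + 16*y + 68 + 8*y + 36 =16*b^2 + b*(4*y + 112) + 24*y + 96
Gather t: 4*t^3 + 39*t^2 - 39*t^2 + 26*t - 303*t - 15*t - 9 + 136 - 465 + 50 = 4*t^3 - 292*t - 288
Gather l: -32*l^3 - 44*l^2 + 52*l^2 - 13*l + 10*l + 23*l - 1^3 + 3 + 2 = -32*l^3 + 8*l^2 + 20*l + 4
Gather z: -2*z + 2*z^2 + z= 2*z^2 - z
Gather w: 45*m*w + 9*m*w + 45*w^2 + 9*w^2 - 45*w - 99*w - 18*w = 54*w^2 + w*(54*m - 162)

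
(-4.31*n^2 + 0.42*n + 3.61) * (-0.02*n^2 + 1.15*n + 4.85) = 0.0862*n^4 - 4.9649*n^3 - 20.4927*n^2 + 6.1885*n + 17.5085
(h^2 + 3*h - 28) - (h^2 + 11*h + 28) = -8*h - 56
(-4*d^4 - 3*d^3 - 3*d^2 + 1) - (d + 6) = -4*d^4 - 3*d^3 - 3*d^2 - d - 5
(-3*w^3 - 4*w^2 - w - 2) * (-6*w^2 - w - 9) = 18*w^5 + 27*w^4 + 37*w^3 + 49*w^2 + 11*w + 18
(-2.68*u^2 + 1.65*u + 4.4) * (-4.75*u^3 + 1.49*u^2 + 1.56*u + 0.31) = 12.73*u^5 - 11.8307*u^4 - 22.6223*u^3 + 8.2992*u^2 + 7.3755*u + 1.364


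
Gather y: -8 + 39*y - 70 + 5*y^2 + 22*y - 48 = 5*y^2 + 61*y - 126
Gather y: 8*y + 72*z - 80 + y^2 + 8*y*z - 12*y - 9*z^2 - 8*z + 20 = y^2 + y*(8*z - 4) - 9*z^2 + 64*z - 60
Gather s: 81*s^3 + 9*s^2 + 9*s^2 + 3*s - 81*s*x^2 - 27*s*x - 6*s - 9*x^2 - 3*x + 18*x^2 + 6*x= 81*s^3 + 18*s^2 + s*(-81*x^2 - 27*x - 3) + 9*x^2 + 3*x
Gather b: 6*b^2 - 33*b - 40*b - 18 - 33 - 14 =6*b^2 - 73*b - 65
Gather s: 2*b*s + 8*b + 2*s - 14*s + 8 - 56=8*b + s*(2*b - 12) - 48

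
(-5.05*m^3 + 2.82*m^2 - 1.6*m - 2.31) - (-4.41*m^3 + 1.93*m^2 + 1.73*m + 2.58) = -0.64*m^3 + 0.89*m^2 - 3.33*m - 4.89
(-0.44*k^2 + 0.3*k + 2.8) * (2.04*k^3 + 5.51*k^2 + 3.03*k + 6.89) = -0.8976*k^5 - 1.8124*k^4 + 6.0318*k^3 + 13.3054*k^2 + 10.551*k + 19.292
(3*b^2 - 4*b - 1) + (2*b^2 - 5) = 5*b^2 - 4*b - 6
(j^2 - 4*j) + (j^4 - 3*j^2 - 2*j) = j^4 - 2*j^2 - 6*j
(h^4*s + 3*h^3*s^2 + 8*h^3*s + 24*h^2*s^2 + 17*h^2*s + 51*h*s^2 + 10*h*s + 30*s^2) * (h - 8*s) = h^5*s - 5*h^4*s^2 + 8*h^4*s - 24*h^3*s^3 - 40*h^3*s^2 + 17*h^3*s - 192*h^2*s^3 - 85*h^2*s^2 + 10*h^2*s - 408*h*s^3 - 50*h*s^2 - 240*s^3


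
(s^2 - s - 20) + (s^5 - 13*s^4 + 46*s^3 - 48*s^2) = s^5 - 13*s^4 + 46*s^3 - 47*s^2 - s - 20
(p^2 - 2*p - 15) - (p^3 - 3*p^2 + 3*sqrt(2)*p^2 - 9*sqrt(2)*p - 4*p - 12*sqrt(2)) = -p^3 - 3*sqrt(2)*p^2 + 4*p^2 + 2*p + 9*sqrt(2)*p - 15 + 12*sqrt(2)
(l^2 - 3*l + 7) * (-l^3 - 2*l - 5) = -l^5 + 3*l^4 - 9*l^3 + l^2 + l - 35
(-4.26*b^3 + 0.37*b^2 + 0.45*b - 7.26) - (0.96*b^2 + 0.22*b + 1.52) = -4.26*b^3 - 0.59*b^2 + 0.23*b - 8.78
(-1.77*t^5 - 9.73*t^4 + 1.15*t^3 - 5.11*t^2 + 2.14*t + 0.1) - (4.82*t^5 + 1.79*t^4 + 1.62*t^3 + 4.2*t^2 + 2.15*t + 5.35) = -6.59*t^5 - 11.52*t^4 - 0.47*t^3 - 9.31*t^2 - 0.00999999999999979*t - 5.25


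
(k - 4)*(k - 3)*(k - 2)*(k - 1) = k^4 - 10*k^3 + 35*k^2 - 50*k + 24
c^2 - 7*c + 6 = (c - 6)*(c - 1)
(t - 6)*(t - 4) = t^2 - 10*t + 24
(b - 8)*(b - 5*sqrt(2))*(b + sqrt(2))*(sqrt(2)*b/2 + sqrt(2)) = sqrt(2)*b^4/2 - 3*sqrt(2)*b^3 - 4*b^3 - 13*sqrt(2)*b^2 + 24*b^2 + 30*sqrt(2)*b + 64*b + 80*sqrt(2)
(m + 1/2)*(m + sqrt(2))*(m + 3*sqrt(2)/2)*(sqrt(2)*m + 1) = sqrt(2)*m^4 + sqrt(2)*m^3/2 + 6*m^3 + 3*m^2 + 11*sqrt(2)*m^2/2 + 3*m + 11*sqrt(2)*m/4 + 3/2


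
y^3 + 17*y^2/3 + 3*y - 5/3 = (y - 1/3)*(y + 1)*(y + 5)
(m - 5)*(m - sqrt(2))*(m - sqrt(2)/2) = m^3 - 5*m^2 - 3*sqrt(2)*m^2/2 + m + 15*sqrt(2)*m/2 - 5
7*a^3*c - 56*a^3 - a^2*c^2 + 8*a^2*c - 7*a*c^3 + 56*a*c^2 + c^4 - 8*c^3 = (-7*a + c)*(-a + c)*(a + c)*(c - 8)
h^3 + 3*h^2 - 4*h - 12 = (h - 2)*(h + 2)*(h + 3)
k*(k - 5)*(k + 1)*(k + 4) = k^4 - 21*k^2 - 20*k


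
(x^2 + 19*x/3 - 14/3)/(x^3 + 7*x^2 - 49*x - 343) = (x - 2/3)/(x^2 - 49)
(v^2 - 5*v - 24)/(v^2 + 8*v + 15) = (v - 8)/(v + 5)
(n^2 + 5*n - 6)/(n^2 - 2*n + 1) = (n + 6)/(n - 1)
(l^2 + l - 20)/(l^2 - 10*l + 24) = (l + 5)/(l - 6)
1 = 1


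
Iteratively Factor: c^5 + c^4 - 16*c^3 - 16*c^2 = (c + 4)*(c^4 - 3*c^3 - 4*c^2) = (c - 4)*(c + 4)*(c^3 + c^2) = c*(c - 4)*(c + 4)*(c^2 + c) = c^2*(c - 4)*(c + 4)*(c + 1)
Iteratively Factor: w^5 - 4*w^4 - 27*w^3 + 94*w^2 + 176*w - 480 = (w + 4)*(w^4 - 8*w^3 + 5*w^2 + 74*w - 120) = (w - 2)*(w + 4)*(w^3 - 6*w^2 - 7*w + 60) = (w - 5)*(w - 2)*(w + 4)*(w^2 - w - 12) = (w - 5)*(w - 2)*(w + 3)*(w + 4)*(w - 4)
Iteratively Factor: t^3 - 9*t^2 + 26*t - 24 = (t - 4)*(t^2 - 5*t + 6) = (t - 4)*(t - 2)*(t - 3)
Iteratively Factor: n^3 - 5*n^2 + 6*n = (n - 2)*(n^2 - 3*n) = (n - 3)*(n - 2)*(n)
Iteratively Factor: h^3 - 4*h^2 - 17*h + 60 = (h - 5)*(h^2 + h - 12) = (h - 5)*(h + 4)*(h - 3)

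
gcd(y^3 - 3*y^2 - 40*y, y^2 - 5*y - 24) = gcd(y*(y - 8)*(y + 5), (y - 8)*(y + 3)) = y - 8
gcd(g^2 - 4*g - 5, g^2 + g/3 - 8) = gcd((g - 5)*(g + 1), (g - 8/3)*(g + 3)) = 1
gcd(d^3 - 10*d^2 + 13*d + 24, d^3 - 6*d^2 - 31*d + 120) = d^2 - 11*d + 24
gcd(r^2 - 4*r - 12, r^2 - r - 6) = r + 2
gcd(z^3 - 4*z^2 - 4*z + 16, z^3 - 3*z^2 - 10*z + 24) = z^2 - 6*z + 8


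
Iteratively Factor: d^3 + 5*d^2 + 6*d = (d + 3)*(d^2 + 2*d) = (d + 2)*(d + 3)*(d)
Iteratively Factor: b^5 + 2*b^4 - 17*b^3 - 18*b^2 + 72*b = (b + 3)*(b^4 - b^3 - 14*b^2 + 24*b) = b*(b + 3)*(b^3 - b^2 - 14*b + 24) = b*(b + 3)*(b + 4)*(b^2 - 5*b + 6) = b*(b - 2)*(b + 3)*(b + 4)*(b - 3)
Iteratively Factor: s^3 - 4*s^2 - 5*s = (s)*(s^2 - 4*s - 5) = s*(s + 1)*(s - 5)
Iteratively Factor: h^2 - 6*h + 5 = (h - 5)*(h - 1)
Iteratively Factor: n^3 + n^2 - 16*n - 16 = (n + 1)*(n^2 - 16) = (n + 1)*(n + 4)*(n - 4)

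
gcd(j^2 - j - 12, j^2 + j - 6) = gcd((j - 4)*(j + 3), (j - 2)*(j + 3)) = j + 3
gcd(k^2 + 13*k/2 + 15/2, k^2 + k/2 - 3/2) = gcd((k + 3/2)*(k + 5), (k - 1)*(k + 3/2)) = k + 3/2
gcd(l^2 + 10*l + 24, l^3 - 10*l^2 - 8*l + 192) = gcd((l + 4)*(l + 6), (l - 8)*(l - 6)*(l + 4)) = l + 4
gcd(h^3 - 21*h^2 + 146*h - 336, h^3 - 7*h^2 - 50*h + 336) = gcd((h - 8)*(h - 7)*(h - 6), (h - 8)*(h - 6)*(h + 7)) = h^2 - 14*h + 48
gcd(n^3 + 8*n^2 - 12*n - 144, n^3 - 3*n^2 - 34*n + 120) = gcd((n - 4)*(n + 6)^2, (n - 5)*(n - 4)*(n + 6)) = n^2 + 2*n - 24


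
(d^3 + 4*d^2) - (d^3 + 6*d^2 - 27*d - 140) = -2*d^2 + 27*d + 140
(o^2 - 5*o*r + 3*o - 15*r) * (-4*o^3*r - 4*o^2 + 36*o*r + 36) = -4*o^5*r + 20*o^4*r^2 - 12*o^4*r - 4*o^4 + 60*o^3*r^2 + 56*o^3*r - 12*o^3 - 180*o^2*r^2 + 168*o^2*r + 36*o^2 - 540*o*r^2 - 180*o*r + 108*o - 540*r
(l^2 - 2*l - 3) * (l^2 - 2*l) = l^4 - 4*l^3 + l^2 + 6*l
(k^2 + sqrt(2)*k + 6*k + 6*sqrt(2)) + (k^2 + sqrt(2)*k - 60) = 2*k^2 + 2*sqrt(2)*k + 6*k - 60 + 6*sqrt(2)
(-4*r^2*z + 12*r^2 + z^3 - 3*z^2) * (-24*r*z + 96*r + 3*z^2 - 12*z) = 96*r^3*z^2 - 672*r^3*z + 1152*r^3 - 12*r^2*z^3 + 84*r^2*z^2 - 144*r^2*z - 24*r*z^4 + 168*r*z^3 - 288*r*z^2 + 3*z^5 - 21*z^4 + 36*z^3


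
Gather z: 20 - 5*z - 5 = 15 - 5*z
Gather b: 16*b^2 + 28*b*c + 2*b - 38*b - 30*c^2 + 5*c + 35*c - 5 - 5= 16*b^2 + b*(28*c - 36) - 30*c^2 + 40*c - 10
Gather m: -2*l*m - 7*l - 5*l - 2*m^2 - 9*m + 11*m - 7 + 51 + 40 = -12*l - 2*m^2 + m*(2 - 2*l) + 84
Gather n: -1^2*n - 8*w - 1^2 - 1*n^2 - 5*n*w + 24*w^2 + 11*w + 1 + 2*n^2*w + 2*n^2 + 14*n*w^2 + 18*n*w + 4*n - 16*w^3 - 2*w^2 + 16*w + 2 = n^2*(2*w + 1) + n*(14*w^2 + 13*w + 3) - 16*w^3 + 22*w^2 + 19*w + 2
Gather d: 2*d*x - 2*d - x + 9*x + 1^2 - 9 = d*(2*x - 2) + 8*x - 8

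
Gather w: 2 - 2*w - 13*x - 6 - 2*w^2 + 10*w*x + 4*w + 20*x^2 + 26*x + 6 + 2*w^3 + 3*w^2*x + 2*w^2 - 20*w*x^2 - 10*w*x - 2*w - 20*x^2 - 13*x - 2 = 2*w^3 + 3*w^2*x - 20*w*x^2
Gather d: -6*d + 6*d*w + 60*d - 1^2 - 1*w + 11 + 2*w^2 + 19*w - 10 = d*(6*w + 54) + 2*w^2 + 18*w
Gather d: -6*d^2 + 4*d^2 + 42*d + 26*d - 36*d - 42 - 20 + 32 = -2*d^2 + 32*d - 30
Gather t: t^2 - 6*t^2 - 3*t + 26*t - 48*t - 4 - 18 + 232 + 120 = -5*t^2 - 25*t + 330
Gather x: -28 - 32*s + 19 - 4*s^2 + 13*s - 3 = -4*s^2 - 19*s - 12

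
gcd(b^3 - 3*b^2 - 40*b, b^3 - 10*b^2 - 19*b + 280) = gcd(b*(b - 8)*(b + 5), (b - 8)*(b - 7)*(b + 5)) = b^2 - 3*b - 40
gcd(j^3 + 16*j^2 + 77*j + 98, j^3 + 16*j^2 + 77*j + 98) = j^3 + 16*j^2 + 77*j + 98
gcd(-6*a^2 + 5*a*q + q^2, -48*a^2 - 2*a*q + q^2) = 6*a + q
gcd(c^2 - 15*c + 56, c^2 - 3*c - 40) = c - 8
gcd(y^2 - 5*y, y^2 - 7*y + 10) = y - 5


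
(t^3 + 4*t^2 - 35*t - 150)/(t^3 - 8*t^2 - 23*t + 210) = (t + 5)/(t - 7)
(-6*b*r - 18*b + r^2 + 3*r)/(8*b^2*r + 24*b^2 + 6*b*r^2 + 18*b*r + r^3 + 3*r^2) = (-6*b + r)/(8*b^2 + 6*b*r + r^2)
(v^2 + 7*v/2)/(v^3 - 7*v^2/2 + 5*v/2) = (2*v + 7)/(2*v^2 - 7*v + 5)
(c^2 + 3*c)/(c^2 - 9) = c/(c - 3)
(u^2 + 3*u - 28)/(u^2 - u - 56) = (u - 4)/(u - 8)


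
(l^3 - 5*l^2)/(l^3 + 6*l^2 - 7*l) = l*(l - 5)/(l^2 + 6*l - 7)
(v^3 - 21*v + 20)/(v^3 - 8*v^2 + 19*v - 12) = (v + 5)/(v - 3)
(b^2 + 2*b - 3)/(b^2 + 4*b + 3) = (b - 1)/(b + 1)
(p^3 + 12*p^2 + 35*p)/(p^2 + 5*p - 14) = p*(p + 5)/(p - 2)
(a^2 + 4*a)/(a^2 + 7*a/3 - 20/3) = 3*a/(3*a - 5)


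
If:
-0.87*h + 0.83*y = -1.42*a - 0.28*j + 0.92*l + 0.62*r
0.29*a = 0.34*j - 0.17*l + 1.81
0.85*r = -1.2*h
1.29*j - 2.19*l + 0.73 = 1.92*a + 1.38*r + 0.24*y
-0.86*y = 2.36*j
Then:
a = 3.26151458232575 - 0.4677760225151*y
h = 8.55365473561607 - 0.0187814710311623*y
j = -0.364406779661017*y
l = 0.0691573026154891*y + 5.0832986536796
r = 0.0265150179263467*y - 12.0757478620462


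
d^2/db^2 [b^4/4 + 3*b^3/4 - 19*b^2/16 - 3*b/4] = 3*b^2 + 9*b/2 - 19/8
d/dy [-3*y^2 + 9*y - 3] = 9 - 6*y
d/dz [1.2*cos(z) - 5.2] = -1.2*sin(z)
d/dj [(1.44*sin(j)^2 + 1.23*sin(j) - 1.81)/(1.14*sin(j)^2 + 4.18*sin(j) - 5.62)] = (4.617*sin(j)^2 - 12.0588*sin(j) + 0.653199999999999)*cos(j)/(1.2996*sin(j)^4 + 9.5304*sin(j)^3 + 4.6588*sin(j)^2 - 46.9832*sin(j) + 31.5844)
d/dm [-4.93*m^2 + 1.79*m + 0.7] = 1.79 - 9.86*m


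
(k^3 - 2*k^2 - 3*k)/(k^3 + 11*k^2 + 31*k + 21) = k*(k - 3)/(k^2 + 10*k + 21)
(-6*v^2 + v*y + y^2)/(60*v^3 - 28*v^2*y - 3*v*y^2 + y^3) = (3*v + y)/(-30*v^2 - v*y + y^2)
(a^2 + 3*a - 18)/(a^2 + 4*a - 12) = (a - 3)/(a - 2)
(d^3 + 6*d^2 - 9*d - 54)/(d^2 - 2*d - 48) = (d^2 - 9)/(d - 8)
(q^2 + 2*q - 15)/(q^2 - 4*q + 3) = (q + 5)/(q - 1)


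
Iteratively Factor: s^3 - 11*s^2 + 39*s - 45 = (s - 5)*(s^2 - 6*s + 9) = (s - 5)*(s - 3)*(s - 3)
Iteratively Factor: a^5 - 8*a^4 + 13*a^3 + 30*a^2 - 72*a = (a)*(a^4 - 8*a^3 + 13*a^2 + 30*a - 72) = a*(a - 4)*(a^3 - 4*a^2 - 3*a + 18) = a*(a - 4)*(a + 2)*(a^2 - 6*a + 9) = a*(a - 4)*(a - 3)*(a + 2)*(a - 3)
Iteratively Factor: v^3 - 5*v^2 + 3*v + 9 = (v - 3)*(v^2 - 2*v - 3) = (v - 3)*(v + 1)*(v - 3)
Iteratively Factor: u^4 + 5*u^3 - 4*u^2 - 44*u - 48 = (u + 4)*(u^3 + u^2 - 8*u - 12) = (u + 2)*(u + 4)*(u^2 - u - 6) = (u + 2)^2*(u + 4)*(u - 3)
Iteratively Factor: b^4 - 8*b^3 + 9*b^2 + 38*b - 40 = (b - 1)*(b^3 - 7*b^2 + 2*b + 40) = (b - 1)*(b + 2)*(b^2 - 9*b + 20) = (b - 5)*(b - 1)*(b + 2)*(b - 4)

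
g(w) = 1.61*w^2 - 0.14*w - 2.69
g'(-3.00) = -9.80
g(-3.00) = 12.22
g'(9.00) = 28.84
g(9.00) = 126.46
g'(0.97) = 2.98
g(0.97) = -1.31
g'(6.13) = 19.60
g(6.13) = 56.95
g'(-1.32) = -4.39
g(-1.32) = 0.30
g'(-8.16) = -26.42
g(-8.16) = 105.66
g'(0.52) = 1.53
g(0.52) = -2.33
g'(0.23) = 0.60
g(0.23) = -2.64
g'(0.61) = 1.82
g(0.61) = -2.18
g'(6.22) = 19.89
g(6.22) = 58.73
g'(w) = 3.22*w - 0.14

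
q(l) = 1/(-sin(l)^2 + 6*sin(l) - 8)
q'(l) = (2*sin(l)*cos(l) - 6*cos(l))/(-sin(l)^2 + 6*sin(l) - 8)^2 = 2*(sin(l) - 3)*cos(l)/(sin(l)^2 - 6*sin(l) + 8)^2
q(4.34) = -0.07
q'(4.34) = 0.01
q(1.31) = -0.32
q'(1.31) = -0.11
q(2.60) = -0.19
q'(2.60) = 0.16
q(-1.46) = -0.07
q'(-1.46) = -0.00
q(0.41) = -0.17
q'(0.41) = -0.14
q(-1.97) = -0.07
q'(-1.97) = 0.01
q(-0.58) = -0.09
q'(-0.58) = -0.04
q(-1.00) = -0.07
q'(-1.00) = -0.02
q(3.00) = -0.14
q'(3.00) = 0.11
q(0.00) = -0.12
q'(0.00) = -0.09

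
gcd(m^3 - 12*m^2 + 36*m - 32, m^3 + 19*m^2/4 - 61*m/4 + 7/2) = m - 2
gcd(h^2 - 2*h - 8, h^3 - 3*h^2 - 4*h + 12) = h + 2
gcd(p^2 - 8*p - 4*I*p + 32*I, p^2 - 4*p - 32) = p - 8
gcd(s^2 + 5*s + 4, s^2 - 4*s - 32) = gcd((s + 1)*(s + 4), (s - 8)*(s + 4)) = s + 4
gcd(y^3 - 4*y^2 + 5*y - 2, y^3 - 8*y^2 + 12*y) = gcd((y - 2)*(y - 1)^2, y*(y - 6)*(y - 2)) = y - 2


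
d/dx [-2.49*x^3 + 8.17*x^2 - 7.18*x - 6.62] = -7.47*x^2 + 16.34*x - 7.18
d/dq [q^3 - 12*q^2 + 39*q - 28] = 3*q^2 - 24*q + 39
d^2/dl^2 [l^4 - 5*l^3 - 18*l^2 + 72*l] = 12*l^2 - 30*l - 36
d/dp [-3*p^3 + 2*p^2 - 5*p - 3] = -9*p^2 + 4*p - 5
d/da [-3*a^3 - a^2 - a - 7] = -9*a^2 - 2*a - 1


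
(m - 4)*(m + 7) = m^2 + 3*m - 28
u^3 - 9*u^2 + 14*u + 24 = (u - 6)*(u - 4)*(u + 1)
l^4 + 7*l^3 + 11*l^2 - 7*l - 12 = (l - 1)*(l + 1)*(l + 3)*(l + 4)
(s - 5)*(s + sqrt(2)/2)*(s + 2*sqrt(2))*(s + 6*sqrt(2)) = s^4 - 5*s^3 + 17*sqrt(2)*s^3/2 - 85*sqrt(2)*s^2/2 + 32*s^2 - 160*s + 12*sqrt(2)*s - 60*sqrt(2)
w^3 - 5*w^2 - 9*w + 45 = (w - 5)*(w - 3)*(w + 3)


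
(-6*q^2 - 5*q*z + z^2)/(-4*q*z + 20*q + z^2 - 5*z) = (6*q^2 + 5*q*z - z^2)/(4*q*z - 20*q - z^2 + 5*z)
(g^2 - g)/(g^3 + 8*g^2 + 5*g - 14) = g/(g^2 + 9*g + 14)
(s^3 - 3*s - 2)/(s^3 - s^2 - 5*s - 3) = (s - 2)/(s - 3)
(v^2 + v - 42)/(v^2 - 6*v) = (v + 7)/v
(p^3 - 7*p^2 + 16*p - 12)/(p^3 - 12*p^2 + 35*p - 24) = (p^2 - 4*p + 4)/(p^2 - 9*p + 8)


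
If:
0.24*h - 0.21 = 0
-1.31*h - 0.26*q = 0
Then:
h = 0.88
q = -4.41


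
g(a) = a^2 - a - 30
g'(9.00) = 17.00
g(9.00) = 42.00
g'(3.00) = 5.00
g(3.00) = -24.00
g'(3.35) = 5.70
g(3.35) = -22.13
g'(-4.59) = -10.18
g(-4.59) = -4.34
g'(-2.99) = -6.98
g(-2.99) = -18.07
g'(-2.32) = -5.64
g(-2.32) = -22.30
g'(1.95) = 2.90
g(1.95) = -28.15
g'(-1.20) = -3.40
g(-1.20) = -27.36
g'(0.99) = 0.98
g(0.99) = -30.01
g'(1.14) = 1.28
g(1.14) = -29.84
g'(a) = 2*a - 1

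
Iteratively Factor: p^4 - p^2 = (p)*(p^3 - p) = p*(p + 1)*(p^2 - p) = p^2*(p + 1)*(p - 1)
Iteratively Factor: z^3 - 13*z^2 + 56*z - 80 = (z - 4)*(z^2 - 9*z + 20) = (z - 5)*(z - 4)*(z - 4)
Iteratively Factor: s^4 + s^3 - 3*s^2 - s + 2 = (s - 1)*(s^3 + 2*s^2 - s - 2) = (s - 1)*(s + 2)*(s^2 - 1) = (s - 1)*(s + 1)*(s + 2)*(s - 1)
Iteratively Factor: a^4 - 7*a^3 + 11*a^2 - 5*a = (a - 5)*(a^3 - 2*a^2 + a) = (a - 5)*(a - 1)*(a^2 - a) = a*(a - 5)*(a - 1)*(a - 1)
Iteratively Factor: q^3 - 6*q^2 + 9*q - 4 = (q - 1)*(q^2 - 5*q + 4) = (q - 4)*(q - 1)*(q - 1)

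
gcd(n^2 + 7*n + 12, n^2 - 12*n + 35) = 1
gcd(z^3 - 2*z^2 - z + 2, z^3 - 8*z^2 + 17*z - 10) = z^2 - 3*z + 2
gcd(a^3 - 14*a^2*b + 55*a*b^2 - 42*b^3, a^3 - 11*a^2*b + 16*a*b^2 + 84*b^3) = a^2 - 13*a*b + 42*b^2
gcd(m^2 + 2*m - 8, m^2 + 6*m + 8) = m + 4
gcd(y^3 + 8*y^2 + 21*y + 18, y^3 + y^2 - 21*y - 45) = y^2 + 6*y + 9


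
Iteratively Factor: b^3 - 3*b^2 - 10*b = (b - 5)*(b^2 + 2*b) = (b - 5)*(b + 2)*(b)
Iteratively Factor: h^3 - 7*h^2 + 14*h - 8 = (h - 4)*(h^2 - 3*h + 2) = (h - 4)*(h - 1)*(h - 2)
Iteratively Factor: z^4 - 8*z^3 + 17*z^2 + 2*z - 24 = (z - 4)*(z^3 - 4*z^2 + z + 6) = (z - 4)*(z + 1)*(z^2 - 5*z + 6) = (z - 4)*(z - 3)*(z + 1)*(z - 2)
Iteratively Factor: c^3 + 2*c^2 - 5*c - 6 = (c + 3)*(c^2 - c - 2) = (c - 2)*(c + 3)*(c + 1)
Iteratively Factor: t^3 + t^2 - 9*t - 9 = (t + 1)*(t^2 - 9) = (t - 3)*(t + 1)*(t + 3)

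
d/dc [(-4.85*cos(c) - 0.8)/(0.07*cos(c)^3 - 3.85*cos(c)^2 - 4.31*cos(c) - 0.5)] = (-0.679*cos(c)^3 + 18.5045*cos(c)^2 + 6.16*cos(c) + 1.023)*sin(c)/(0.0049*cos(c)^6 - 0.539*cos(c)^5 + 14.2191*cos(c)^4 + 33.117*cos(c)^3 + 22.4261*cos(c)^2 + 4.31*cos(c) + 0.25)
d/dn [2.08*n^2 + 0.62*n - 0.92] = 4.16*n + 0.62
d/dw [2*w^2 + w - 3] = 4*w + 1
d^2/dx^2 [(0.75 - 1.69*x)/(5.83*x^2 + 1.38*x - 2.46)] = (-(1.69*x - 0.75)*(11.66*x + 1.38)*(23.32*x + 2.76) + (59.1162*x - 4.0806)*(5.83*x^2 + 1.38*x - 2.46))/(5.83*x^2 + 1.38*x - 2.46)^3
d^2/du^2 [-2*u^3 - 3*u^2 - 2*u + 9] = -12*u - 6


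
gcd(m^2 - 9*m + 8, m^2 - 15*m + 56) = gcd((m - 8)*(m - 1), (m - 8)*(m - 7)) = m - 8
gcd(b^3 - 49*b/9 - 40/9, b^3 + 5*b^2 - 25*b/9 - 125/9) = b + 5/3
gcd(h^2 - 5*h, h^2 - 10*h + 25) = h - 5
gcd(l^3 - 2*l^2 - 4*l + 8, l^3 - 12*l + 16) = l^2 - 4*l + 4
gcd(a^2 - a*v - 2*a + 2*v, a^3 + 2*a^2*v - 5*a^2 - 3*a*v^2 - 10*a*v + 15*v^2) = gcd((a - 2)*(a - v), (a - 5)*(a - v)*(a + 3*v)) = -a + v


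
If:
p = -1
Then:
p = -1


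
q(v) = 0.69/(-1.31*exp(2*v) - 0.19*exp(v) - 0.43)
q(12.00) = 0.00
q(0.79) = -0.10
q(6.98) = -0.00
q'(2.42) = 0.01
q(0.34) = -0.21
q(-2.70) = -1.54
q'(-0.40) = 0.69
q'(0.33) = 0.35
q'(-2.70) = 0.08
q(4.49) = -0.00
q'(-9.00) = 0.00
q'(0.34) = 0.35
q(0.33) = -0.21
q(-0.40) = -0.60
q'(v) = 0.69*(2.62*exp(2*v) + 0.19*exp(v))/(-1.31*exp(2*v) - 0.19*exp(v) - 0.43)^2 = (1.8078*exp(v) + 0.1311)*exp(v)/(1.31*exp(2*v) + 0.19*exp(v) + 0.43)^2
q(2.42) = -0.00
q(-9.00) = -1.60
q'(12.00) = 0.00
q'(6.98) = 0.00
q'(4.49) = 0.00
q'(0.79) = 0.17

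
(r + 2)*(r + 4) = r^2 + 6*r + 8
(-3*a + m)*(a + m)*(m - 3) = -3*a^2*m + 9*a^2 - 2*a*m^2 + 6*a*m + m^3 - 3*m^2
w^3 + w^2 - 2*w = w*(w - 1)*(w + 2)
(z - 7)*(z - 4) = z^2 - 11*z + 28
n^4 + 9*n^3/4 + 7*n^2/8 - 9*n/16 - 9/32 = (n - 1/2)*(n + 1/2)*(n + 3/4)*(n + 3/2)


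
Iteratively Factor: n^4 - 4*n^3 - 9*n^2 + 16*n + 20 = (n + 2)*(n^3 - 6*n^2 + 3*n + 10) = (n - 2)*(n + 2)*(n^2 - 4*n - 5) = (n - 2)*(n + 1)*(n + 2)*(n - 5)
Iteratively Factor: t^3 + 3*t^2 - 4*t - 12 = (t + 3)*(t^2 - 4) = (t + 2)*(t + 3)*(t - 2)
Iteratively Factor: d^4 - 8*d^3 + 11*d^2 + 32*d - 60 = (d + 2)*(d^3 - 10*d^2 + 31*d - 30) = (d - 5)*(d + 2)*(d^2 - 5*d + 6) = (d - 5)*(d - 2)*(d + 2)*(d - 3)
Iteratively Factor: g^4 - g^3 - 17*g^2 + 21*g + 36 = (g + 1)*(g^3 - 2*g^2 - 15*g + 36) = (g - 3)*(g + 1)*(g^2 + g - 12) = (g - 3)^2*(g + 1)*(g + 4)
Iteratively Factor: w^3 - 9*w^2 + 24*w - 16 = (w - 1)*(w^2 - 8*w + 16) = (w - 4)*(w - 1)*(w - 4)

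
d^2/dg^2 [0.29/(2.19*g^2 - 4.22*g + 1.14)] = (-2.781738*g^2 + 5.360244*g + 0.29*(4.38*g - 4.22)*(8.76*g - 8.44) - 1.448028)/(2.19*g^2 - 4.22*g + 1.14)^3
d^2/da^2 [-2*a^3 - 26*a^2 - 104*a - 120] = -12*a - 52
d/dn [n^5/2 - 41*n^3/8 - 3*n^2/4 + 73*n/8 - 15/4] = 5*n^4/2 - 123*n^2/8 - 3*n/2 + 73/8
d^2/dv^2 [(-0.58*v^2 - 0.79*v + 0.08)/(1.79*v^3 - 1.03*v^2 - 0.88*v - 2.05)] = (-3.716756*v^6 - 15.187434*v^5 + 6.33337800000001*v^4 - 35.26989*v^3 - 27.685704*v^2 + 12.204942*v - 2.238516)/(5.735339*v^9 - 9.900669*v^8 - 2.761791*v^7 - 11.063206*v^6 + 24.035262*v^5 + 10.457529*v^4 + 10.737233*v^3 - 17.748285*v^2 - 11.0946*v - 8.615125)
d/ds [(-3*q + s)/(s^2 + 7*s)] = (s*(s + 7) + (3*q - s)*(2*s + 7))/(s^2*(s + 7)^2)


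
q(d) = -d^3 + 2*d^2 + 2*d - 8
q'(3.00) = -13.00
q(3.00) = -11.00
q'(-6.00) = -130.00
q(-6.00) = 268.00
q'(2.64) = -8.35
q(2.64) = -7.18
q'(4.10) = -32.03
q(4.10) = -35.10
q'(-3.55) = -50.01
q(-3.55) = 54.84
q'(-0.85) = -3.57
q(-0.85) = -7.64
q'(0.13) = 2.47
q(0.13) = -7.71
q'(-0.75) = -2.69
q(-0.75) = -7.95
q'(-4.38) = -73.07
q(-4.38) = 105.64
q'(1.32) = 2.05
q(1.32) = -4.18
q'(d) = -3*d^2 + 4*d + 2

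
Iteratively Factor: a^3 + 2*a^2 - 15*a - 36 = (a - 4)*(a^2 + 6*a + 9) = (a - 4)*(a + 3)*(a + 3)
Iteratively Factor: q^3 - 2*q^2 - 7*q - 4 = (q + 1)*(q^2 - 3*q - 4) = (q - 4)*(q + 1)*(q + 1)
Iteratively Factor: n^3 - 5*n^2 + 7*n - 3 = (n - 1)*(n^2 - 4*n + 3) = (n - 3)*(n - 1)*(n - 1)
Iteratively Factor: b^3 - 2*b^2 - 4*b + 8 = (b - 2)*(b^2 - 4) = (b - 2)*(b + 2)*(b - 2)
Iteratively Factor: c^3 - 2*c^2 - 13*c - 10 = (c + 1)*(c^2 - 3*c - 10) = (c + 1)*(c + 2)*(c - 5)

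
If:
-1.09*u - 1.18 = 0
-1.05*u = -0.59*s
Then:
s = -1.93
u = -1.08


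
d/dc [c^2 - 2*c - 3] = 2*c - 2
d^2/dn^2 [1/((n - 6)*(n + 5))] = 2*((n - 6)^2 + (n - 6)*(n + 5) + (n + 5)^2)/((n - 6)^3*(n + 5)^3)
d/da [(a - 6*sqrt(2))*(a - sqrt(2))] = 2*a - 7*sqrt(2)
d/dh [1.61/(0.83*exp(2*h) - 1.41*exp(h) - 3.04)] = (2.2701 - 2.6726*exp(h))*exp(h)/(-0.83*exp(2*h) + 1.41*exp(h) + 3.04)^2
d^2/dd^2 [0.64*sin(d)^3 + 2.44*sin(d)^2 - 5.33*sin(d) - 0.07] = 4.85*sin(d) + 1.44*sin(3*d) + 4.88*cos(2*d)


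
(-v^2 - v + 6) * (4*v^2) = -4*v^4 - 4*v^3 + 24*v^2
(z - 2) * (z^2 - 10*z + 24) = z^3 - 12*z^2 + 44*z - 48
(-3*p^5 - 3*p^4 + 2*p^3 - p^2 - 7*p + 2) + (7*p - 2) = -3*p^5 - 3*p^4 + 2*p^3 - p^2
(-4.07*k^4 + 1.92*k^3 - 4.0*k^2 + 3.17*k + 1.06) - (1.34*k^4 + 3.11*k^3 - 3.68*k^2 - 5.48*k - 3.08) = -5.41*k^4 - 1.19*k^3 - 0.32*k^2 + 8.65*k + 4.14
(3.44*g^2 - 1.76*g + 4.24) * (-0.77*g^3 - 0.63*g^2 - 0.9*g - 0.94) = -2.6488*g^5 - 0.812*g^4 - 5.252*g^3 - 4.3208*g^2 - 2.1616*g - 3.9856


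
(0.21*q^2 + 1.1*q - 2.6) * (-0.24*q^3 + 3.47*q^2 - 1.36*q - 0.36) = -0.0504*q^5 + 0.4647*q^4 + 4.1554*q^3 - 10.5936*q^2 + 3.14*q + 0.936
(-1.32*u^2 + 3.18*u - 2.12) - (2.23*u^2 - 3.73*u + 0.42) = -3.55*u^2 + 6.91*u - 2.54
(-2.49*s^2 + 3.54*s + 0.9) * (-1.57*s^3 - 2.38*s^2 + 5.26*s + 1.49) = 3.9093*s^5 + 0.3684*s^4 - 22.9356*s^3 + 12.7683*s^2 + 10.0086*s + 1.341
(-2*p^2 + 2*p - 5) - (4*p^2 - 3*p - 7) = -6*p^2 + 5*p + 2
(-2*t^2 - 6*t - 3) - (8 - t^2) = -t^2 - 6*t - 11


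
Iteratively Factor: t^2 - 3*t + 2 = (t - 1)*(t - 2)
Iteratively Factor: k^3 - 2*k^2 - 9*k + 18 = (k + 3)*(k^2 - 5*k + 6) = (k - 2)*(k + 3)*(k - 3)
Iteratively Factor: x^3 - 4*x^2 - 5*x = (x)*(x^2 - 4*x - 5) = x*(x + 1)*(x - 5)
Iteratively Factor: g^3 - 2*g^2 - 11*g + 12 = (g - 1)*(g^2 - g - 12) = (g - 4)*(g - 1)*(g + 3)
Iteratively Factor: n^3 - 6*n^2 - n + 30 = (n + 2)*(n^2 - 8*n + 15) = (n - 3)*(n + 2)*(n - 5)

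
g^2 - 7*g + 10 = (g - 5)*(g - 2)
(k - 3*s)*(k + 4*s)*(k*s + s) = k^3*s + k^2*s^2 + k^2*s - 12*k*s^3 + k*s^2 - 12*s^3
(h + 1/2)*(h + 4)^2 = h^3 + 17*h^2/2 + 20*h + 8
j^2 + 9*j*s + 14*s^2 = (j + 2*s)*(j + 7*s)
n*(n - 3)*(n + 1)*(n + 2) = n^4 - 7*n^2 - 6*n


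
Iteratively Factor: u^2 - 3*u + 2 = (u - 1)*(u - 2)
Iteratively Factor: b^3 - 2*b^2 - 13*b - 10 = (b + 1)*(b^2 - 3*b - 10) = (b + 1)*(b + 2)*(b - 5)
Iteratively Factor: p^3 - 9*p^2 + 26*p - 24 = (p - 2)*(p^2 - 7*p + 12) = (p - 3)*(p - 2)*(p - 4)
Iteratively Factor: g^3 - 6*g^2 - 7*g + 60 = (g - 4)*(g^2 - 2*g - 15) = (g - 4)*(g + 3)*(g - 5)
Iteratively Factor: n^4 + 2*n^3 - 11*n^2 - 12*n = (n + 1)*(n^3 + n^2 - 12*n) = (n - 3)*(n + 1)*(n^2 + 4*n) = n*(n - 3)*(n + 1)*(n + 4)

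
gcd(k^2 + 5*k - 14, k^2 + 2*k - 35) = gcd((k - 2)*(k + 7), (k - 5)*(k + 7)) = k + 7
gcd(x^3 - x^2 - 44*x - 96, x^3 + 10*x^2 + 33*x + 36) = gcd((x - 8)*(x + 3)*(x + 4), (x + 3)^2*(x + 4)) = x^2 + 7*x + 12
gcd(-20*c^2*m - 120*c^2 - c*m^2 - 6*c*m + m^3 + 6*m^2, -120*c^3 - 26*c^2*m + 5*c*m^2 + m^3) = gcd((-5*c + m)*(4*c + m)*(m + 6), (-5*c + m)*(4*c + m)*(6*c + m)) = 20*c^2 + c*m - m^2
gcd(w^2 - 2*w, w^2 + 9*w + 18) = 1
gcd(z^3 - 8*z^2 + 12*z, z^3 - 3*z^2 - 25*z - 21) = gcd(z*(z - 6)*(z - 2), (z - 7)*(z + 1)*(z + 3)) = 1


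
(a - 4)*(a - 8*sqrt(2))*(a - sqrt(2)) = a^3 - 9*sqrt(2)*a^2 - 4*a^2 + 16*a + 36*sqrt(2)*a - 64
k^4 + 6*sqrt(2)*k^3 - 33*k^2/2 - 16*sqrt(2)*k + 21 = (k - 3*sqrt(2)/2)*(k - sqrt(2)/2)*(k + sqrt(2))*(k + 7*sqrt(2))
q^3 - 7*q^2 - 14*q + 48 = (q - 8)*(q - 2)*(q + 3)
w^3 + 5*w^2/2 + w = w*(w + 1/2)*(w + 2)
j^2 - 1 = (j - 1)*(j + 1)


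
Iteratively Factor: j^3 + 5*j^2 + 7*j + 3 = (j + 1)*(j^2 + 4*j + 3) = (j + 1)^2*(j + 3)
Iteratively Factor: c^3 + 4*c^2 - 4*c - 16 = (c + 4)*(c^2 - 4) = (c + 2)*(c + 4)*(c - 2)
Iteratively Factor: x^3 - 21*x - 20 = (x - 5)*(x^2 + 5*x + 4) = (x - 5)*(x + 4)*(x + 1)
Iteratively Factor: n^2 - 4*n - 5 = (n - 5)*(n + 1)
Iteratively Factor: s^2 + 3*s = (s)*(s + 3)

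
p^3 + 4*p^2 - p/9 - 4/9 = (p - 1/3)*(p + 1/3)*(p + 4)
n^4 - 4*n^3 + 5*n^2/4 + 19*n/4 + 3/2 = (n - 3)*(n - 2)*(n + 1/2)^2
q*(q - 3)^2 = q^3 - 6*q^2 + 9*q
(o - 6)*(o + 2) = o^2 - 4*o - 12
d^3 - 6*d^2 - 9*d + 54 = (d - 6)*(d - 3)*(d + 3)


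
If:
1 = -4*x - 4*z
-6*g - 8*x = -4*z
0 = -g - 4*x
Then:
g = -1/3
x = 1/12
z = -1/3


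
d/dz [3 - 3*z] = -3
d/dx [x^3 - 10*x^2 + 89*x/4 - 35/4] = 3*x^2 - 20*x + 89/4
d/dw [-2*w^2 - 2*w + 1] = -4*w - 2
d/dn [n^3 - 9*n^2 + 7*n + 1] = 3*n^2 - 18*n + 7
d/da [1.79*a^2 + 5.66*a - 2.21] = 3.58*a + 5.66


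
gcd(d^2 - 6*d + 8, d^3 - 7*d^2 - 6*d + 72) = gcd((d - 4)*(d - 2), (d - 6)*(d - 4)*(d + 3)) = d - 4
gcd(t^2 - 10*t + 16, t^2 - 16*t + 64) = t - 8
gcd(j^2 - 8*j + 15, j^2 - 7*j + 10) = j - 5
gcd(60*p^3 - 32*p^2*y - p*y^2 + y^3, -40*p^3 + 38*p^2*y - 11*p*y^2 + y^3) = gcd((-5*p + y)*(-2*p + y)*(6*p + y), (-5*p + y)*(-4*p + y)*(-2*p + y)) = 10*p^2 - 7*p*y + y^2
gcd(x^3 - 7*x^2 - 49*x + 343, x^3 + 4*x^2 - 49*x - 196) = x^2 - 49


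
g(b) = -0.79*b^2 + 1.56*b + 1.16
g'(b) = 1.56 - 1.58*b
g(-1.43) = -2.69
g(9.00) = -48.79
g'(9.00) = -12.66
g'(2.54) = -2.45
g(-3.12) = -11.40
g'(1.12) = -0.21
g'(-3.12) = 6.49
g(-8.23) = -65.19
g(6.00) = -17.92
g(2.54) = 0.03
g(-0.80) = -0.59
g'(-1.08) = 3.27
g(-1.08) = -1.45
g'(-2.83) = 6.03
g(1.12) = 1.92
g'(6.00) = -7.92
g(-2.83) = -9.58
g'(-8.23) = 14.56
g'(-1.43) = 3.82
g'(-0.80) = 2.82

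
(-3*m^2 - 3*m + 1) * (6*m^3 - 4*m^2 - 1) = -18*m^5 - 6*m^4 + 18*m^3 - m^2 + 3*m - 1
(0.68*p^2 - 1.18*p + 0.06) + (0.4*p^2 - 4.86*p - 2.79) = 1.08*p^2 - 6.04*p - 2.73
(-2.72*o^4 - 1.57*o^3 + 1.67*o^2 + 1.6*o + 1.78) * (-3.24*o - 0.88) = 8.8128*o^5 + 7.4804*o^4 - 4.0292*o^3 - 6.6536*o^2 - 7.1752*o - 1.5664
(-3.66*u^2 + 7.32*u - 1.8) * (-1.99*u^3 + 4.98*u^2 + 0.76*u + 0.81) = 7.2834*u^5 - 32.7936*u^4 + 37.254*u^3 - 6.3654*u^2 + 4.5612*u - 1.458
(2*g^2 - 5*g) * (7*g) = 14*g^3 - 35*g^2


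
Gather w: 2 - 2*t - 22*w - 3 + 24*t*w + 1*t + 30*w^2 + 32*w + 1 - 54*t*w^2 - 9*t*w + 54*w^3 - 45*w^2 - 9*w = -t + 54*w^3 + w^2*(-54*t - 15) + w*(15*t + 1)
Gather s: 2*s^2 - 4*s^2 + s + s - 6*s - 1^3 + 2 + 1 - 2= -2*s^2 - 4*s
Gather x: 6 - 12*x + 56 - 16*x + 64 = 126 - 28*x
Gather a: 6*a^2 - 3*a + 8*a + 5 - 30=6*a^2 + 5*a - 25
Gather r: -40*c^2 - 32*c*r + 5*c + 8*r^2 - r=-40*c^2 + 5*c + 8*r^2 + r*(-32*c - 1)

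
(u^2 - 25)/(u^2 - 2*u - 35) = (u - 5)/(u - 7)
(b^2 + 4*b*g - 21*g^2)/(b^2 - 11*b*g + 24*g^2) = (b + 7*g)/(b - 8*g)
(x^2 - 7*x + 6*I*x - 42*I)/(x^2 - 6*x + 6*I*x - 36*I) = (x - 7)/(x - 6)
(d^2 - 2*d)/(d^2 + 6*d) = (d - 2)/(d + 6)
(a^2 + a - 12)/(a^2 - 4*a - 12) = (-a^2 - a + 12)/(-a^2 + 4*a + 12)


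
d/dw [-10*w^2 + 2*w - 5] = 2 - 20*w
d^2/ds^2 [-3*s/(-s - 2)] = -12/(s + 2)^3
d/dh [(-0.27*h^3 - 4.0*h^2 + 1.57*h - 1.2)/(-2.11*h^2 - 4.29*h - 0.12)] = (0.5697*h^4 + 2.3166*h^3 + 20.5699*h^2 - 4.104*h - 5.3364)/(4.4521*h^4 + 18.1038*h^3 + 18.9105*h^2 + 1.0296*h + 0.0144)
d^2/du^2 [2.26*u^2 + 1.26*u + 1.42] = 4.52000000000000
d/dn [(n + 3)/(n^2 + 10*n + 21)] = -1/(n^2 + 14*n + 49)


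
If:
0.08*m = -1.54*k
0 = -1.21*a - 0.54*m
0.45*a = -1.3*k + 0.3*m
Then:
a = 0.00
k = 0.00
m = 0.00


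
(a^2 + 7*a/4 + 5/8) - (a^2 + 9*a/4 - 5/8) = 5/4 - a/2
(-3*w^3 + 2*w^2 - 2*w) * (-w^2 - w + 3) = 3*w^5 + w^4 - 9*w^3 + 8*w^2 - 6*w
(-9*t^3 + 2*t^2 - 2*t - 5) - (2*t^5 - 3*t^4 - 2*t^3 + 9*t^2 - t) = -2*t^5 + 3*t^4 - 7*t^3 - 7*t^2 - t - 5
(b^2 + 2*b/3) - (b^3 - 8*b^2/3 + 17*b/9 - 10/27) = -b^3 + 11*b^2/3 - 11*b/9 + 10/27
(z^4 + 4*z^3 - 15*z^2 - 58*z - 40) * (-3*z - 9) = -3*z^5 - 21*z^4 + 9*z^3 + 309*z^2 + 642*z + 360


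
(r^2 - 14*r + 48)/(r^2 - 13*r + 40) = (r - 6)/(r - 5)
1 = 1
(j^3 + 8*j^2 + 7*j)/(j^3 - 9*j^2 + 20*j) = (j^2 + 8*j + 7)/(j^2 - 9*j + 20)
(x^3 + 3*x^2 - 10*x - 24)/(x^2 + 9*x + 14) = (x^2 + x - 12)/(x + 7)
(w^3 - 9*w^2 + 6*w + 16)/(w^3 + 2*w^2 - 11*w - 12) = (w^2 - 10*w + 16)/(w^2 + w - 12)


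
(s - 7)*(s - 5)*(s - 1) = s^3 - 13*s^2 + 47*s - 35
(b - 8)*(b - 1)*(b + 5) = b^3 - 4*b^2 - 37*b + 40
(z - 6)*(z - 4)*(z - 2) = z^3 - 12*z^2 + 44*z - 48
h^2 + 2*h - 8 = (h - 2)*(h + 4)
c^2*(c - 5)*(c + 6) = c^4 + c^3 - 30*c^2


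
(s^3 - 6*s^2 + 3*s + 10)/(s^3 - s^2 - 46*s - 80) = (-s^3 + 6*s^2 - 3*s - 10)/(-s^3 + s^2 + 46*s + 80)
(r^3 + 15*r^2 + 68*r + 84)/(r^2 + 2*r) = r + 13 + 42/r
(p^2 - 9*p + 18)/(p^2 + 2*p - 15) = (p - 6)/(p + 5)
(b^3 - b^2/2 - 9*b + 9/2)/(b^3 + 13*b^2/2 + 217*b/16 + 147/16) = 8*(2*b^2 - 7*b + 3)/(16*b^2 + 56*b + 49)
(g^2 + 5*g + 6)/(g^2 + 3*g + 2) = (g + 3)/(g + 1)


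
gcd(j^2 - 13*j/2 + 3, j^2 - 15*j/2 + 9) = j - 6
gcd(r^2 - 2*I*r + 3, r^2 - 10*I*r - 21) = r - 3*I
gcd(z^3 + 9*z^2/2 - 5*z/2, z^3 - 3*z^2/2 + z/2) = z^2 - z/2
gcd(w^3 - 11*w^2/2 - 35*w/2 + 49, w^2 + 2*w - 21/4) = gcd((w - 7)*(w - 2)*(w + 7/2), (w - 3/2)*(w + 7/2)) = w + 7/2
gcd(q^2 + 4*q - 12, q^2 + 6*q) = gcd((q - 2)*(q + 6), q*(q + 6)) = q + 6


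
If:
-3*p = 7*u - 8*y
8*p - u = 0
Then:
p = 8*y/59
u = 64*y/59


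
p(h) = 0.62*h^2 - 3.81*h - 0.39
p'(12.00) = 11.07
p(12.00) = 43.17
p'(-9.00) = -14.97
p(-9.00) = 84.12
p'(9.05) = 7.41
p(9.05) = 15.91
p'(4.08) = 1.25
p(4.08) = -5.61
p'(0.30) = -3.44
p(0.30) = -1.48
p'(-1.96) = -6.24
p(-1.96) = 9.46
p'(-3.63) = -8.31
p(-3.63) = 21.61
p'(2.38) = -0.86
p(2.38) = -5.95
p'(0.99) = -2.58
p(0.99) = -3.55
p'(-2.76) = -7.23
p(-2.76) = 14.85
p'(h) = 1.24*h - 3.81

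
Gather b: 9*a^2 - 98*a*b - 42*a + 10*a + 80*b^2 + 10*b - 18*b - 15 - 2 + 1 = 9*a^2 - 32*a + 80*b^2 + b*(-98*a - 8) - 16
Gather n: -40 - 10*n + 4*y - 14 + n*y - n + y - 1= n*(y - 11) + 5*y - 55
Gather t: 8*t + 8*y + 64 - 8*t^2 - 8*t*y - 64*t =-8*t^2 + t*(-8*y - 56) + 8*y + 64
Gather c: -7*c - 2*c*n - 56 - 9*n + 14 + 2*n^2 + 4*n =c*(-2*n - 7) + 2*n^2 - 5*n - 42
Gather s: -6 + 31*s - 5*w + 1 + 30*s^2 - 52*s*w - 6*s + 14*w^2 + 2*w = 30*s^2 + s*(25 - 52*w) + 14*w^2 - 3*w - 5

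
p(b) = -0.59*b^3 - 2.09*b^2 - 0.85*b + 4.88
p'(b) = -1.77*b^2 - 4.18*b - 0.85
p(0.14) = 4.72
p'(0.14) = -1.47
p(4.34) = -86.41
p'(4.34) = -52.33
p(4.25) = -81.77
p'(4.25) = -50.59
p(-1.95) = 2.97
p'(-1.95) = 0.57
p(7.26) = -337.22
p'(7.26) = -124.49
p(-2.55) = 3.24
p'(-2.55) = -1.70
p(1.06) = 0.93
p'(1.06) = -7.27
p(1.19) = -0.09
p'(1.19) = -8.33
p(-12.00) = 733.64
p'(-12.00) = -205.57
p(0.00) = 4.88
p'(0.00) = -0.85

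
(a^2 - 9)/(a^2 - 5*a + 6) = (a + 3)/(a - 2)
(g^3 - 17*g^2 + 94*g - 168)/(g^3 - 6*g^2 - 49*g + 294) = (g - 4)/(g + 7)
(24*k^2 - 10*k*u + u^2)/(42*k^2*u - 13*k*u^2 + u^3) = (-4*k + u)/(u*(-7*k + u))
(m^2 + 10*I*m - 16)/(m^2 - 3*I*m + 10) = (m + 8*I)/(m - 5*I)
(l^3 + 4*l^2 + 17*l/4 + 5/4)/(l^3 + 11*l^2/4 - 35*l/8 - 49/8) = 2*(4*l^2 + 12*l + 5)/(8*l^2 + 14*l - 49)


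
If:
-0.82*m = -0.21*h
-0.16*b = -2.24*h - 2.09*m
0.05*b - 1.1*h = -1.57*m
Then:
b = 0.00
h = 0.00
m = 0.00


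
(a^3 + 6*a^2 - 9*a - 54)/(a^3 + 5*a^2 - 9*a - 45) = (a + 6)/(a + 5)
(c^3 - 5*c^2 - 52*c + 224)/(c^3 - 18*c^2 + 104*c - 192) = (c + 7)/(c - 6)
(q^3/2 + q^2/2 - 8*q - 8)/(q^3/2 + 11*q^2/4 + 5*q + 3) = 2*(q^3 + q^2 - 16*q - 16)/(2*q^3 + 11*q^2 + 20*q + 12)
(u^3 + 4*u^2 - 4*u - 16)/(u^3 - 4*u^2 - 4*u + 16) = (u + 4)/(u - 4)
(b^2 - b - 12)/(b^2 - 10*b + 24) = (b + 3)/(b - 6)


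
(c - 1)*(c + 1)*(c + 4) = c^3 + 4*c^2 - c - 4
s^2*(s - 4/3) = s^3 - 4*s^2/3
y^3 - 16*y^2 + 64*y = y*(y - 8)^2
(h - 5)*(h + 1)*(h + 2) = h^3 - 2*h^2 - 13*h - 10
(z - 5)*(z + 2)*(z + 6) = z^3 + 3*z^2 - 28*z - 60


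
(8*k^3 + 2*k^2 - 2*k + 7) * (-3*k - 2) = -24*k^4 - 22*k^3 + 2*k^2 - 17*k - 14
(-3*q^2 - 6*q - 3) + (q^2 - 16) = -2*q^2 - 6*q - 19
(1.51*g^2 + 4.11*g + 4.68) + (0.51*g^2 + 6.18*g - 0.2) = 2.02*g^2 + 10.29*g + 4.48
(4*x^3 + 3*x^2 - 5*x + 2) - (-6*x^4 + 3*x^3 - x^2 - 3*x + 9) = 6*x^4 + x^3 + 4*x^2 - 2*x - 7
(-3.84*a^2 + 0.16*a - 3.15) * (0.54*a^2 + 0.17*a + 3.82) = -2.0736*a^4 - 0.5664*a^3 - 16.3426*a^2 + 0.0757*a - 12.033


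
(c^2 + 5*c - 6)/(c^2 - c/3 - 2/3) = 3*(c + 6)/(3*c + 2)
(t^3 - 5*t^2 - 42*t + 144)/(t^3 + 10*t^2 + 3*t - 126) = (t - 8)/(t + 7)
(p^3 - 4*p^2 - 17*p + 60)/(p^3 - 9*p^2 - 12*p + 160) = (p - 3)/(p - 8)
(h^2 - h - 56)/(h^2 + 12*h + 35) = (h - 8)/(h + 5)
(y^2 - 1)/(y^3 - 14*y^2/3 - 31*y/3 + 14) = 3*(y + 1)/(3*y^2 - 11*y - 42)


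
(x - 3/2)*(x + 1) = x^2 - x/2 - 3/2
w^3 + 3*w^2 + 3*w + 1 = (w + 1)^3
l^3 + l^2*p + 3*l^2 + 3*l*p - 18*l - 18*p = (l - 3)*(l + 6)*(l + p)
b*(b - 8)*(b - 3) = b^3 - 11*b^2 + 24*b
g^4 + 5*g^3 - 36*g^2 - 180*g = g*(g - 6)*(g + 5)*(g + 6)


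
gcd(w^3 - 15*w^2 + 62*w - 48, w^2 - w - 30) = w - 6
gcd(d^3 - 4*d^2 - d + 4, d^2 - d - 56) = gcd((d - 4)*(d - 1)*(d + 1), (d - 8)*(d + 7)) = 1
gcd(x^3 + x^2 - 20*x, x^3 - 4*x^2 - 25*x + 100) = x^2 + x - 20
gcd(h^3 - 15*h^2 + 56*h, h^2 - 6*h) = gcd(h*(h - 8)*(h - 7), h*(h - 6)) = h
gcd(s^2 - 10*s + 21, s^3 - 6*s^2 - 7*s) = s - 7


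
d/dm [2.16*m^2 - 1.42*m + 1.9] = 4.32*m - 1.42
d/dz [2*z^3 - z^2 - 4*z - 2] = 6*z^2 - 2*z - 4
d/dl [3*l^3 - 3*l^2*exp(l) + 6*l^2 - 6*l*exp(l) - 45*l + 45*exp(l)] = -3*l^2*exp(l) + 9*l^2 - 12*l*exp(l) + 12*l + 39*exp(l) - 45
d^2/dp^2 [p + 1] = 0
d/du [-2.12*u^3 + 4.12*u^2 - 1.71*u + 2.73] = -6.36*u^2 + 8.24*u - 1.71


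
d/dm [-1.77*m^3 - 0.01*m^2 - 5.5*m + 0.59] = -5.31*m^2 - 0.02*m - 5.5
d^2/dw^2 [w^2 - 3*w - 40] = 2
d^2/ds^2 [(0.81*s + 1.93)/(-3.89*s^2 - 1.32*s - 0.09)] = (-(0.81*s + 1.93)*(7.78*s + 1.32)*(15.56*s + 2.64) + (18.9054*s + 17.1538)*(3.89*s^2 + 1.32*s + 0.09))/(3.89*s^2 + 1.32*s + 0.09)^3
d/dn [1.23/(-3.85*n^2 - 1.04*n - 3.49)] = (9.471*n + 1.2792)/(3.85*n^2 + 1.04*n + 3.49)^2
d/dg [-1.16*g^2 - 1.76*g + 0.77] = -2.32*g - 1.76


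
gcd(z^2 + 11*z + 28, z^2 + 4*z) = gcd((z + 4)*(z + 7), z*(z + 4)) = z + 4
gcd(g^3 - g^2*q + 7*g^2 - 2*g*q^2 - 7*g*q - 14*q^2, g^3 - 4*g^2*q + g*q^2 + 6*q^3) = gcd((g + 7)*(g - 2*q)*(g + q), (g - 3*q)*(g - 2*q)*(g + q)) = -g^2 + g*q + 2*q^2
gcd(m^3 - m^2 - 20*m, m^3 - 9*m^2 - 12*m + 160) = m^2 - m - 20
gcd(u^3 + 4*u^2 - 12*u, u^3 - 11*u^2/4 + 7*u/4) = u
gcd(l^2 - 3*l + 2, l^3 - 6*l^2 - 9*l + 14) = l - 1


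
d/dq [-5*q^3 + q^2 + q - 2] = -15*q^2 + 2*q + 1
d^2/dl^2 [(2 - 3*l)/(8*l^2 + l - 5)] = 2*(-(3*l - 2)*(16*l + 1)^2 + (72*l - 13)*(8*l^2 + l - 5))/(8*l^2 + l - 5)^3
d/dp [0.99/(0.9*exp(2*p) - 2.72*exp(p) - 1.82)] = (2.6928 - 1.782*exp(p))*exp(p)/(-0.9*exp(2*p) + 2.72*exp(p) + 1.82)^2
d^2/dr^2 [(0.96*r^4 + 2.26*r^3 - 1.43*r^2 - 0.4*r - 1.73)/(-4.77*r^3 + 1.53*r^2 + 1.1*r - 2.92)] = (1.13686837721616e-13*r^7 + 17.5171139999999*r^6 + 53.991144*r^5 + 896.356008*r^4 - 455.927468*r^3 - 113.359038*r^2 - 232.002996*r + 46.5996)/(108.531333*r^9 - 104.435811*r^8 - 41.586291*r^7 + 243.901287*r^6 - 118.272582*r^5 - 76.975056*r^4 + 150.167944*r^3 - 28.536576*r^2 - 28.13712*r + 24.897088)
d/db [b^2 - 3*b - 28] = 2*b - 3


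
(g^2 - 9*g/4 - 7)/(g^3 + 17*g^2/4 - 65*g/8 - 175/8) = 2*(g - 4)/(2*g^2 + 5*g - 25)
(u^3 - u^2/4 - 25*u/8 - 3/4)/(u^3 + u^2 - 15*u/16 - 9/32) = 4*(u - 2)/(4*u - 3)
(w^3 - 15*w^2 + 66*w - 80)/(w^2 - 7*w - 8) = (w^2 - 7*w + 10)/(w + 1)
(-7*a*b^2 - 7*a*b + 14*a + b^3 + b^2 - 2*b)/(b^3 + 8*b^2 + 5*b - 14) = (-7*a + b)/(b + 7)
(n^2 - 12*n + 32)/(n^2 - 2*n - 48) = (n - 4)/(n + 6)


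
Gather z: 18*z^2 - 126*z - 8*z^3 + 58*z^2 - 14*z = -8*z^3 + 76*z^2 - 140*z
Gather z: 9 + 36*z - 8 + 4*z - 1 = 40*z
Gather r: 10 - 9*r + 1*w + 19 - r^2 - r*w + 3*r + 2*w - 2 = -r^2 + r*(-w - 6) + 3*w + 27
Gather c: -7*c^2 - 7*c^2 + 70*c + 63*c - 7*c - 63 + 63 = -14*c^2 + 126*c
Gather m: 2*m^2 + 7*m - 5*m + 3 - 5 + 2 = 2*m^2 + 2*m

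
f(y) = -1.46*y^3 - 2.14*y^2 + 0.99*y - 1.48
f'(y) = -4.38*y^2 - 4.28*y + 0.99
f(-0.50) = -2.33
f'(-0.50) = 2.04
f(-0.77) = -2.84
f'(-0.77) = 1.69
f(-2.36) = 3.46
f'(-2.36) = -13.30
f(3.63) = -95.92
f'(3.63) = -72.26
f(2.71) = -43.57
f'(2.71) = -42.78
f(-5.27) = 147.56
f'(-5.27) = -98.10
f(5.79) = -350.88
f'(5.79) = -170.63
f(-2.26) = 2.21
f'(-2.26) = -11.71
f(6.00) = -387.94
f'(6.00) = -182.37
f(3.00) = -57.19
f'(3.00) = -51.27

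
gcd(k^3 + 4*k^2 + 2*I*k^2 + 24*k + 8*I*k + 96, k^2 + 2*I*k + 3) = 1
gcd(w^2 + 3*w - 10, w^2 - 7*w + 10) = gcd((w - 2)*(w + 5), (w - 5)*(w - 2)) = w - 2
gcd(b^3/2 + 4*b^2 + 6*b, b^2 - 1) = 1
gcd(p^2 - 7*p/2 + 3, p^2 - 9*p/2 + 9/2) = p - 3/2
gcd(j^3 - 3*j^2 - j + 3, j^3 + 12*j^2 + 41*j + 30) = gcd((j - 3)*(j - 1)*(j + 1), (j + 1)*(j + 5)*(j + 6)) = j + 1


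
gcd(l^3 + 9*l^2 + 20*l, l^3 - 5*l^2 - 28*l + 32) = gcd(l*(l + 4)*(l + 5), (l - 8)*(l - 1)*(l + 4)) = l + 4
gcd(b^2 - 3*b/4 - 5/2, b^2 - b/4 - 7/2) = b - 2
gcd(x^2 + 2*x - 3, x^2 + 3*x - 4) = x - 1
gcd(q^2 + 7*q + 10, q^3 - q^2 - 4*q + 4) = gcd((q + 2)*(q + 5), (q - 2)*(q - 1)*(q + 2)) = q + 2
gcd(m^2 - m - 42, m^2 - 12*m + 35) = m - 7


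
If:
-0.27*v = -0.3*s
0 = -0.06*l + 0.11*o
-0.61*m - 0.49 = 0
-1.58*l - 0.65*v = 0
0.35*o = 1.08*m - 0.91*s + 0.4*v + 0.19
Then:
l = 0.82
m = -0.80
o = 0.45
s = -1.79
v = -1.99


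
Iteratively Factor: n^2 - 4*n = (n - 4)*(n)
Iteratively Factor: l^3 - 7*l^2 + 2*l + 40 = (l - 4)*(l^2 - 3*l - 10) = (l - 4)*(l + 2)*(l - 5)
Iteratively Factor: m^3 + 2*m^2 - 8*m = (m)*(m^2 + 2*m - 8) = m*(m + 4)*(m - 2)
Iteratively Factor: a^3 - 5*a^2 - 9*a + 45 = (a - 5)*(a^2 - 9) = (a - 5)*(a - 3)*(a + 3)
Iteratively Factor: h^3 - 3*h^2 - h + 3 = (h - 3)*(h^2 - 1) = (h - 3)*(h - 1)*(h + 1)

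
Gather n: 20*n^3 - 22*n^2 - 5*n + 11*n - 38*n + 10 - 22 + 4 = 20*n^3 - 22*n^2 - 32*n - 8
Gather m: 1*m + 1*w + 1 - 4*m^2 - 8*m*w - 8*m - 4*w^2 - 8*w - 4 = -4*m^2 + m*(-8*w - 7) - 4*w^2 - 7*w - 3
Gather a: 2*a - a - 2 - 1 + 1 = a - 2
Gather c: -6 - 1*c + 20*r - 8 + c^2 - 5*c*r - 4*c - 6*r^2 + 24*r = c^2 + c*(-5*r - 5) - 6*r^2 + 44*r - 14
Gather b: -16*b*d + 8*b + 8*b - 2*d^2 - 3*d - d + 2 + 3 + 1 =b*(16 - 16*d) - 2*d^2 - 4*d + 6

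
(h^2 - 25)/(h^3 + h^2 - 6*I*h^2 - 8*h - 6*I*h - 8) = (h^2 - 25)/(h^3 + h^2*(1 - 6*I) + h*(-8 - 6*I) - 8)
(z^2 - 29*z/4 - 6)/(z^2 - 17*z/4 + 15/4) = (4*z^2 - 29*z - 24)/(4*z^2 - 17*z + 15)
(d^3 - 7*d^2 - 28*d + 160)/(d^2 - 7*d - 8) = (d^2 + d - 20)/(d + 1)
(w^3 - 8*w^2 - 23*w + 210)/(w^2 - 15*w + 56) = (w^2 - w - 30)/(w - 8)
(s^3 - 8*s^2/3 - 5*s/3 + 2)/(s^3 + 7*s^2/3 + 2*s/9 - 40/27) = 9*(s^2 - 2*s - 3)/(9*s^2 + 27*s + 20)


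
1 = 1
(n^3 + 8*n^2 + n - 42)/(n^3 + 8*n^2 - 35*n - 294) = (n^2 + n - 6)/(n^2 + n - 42)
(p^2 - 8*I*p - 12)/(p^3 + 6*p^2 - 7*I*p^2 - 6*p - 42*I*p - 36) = (p - 2*I)/(p^2 + p*(6 - I) - 6*I)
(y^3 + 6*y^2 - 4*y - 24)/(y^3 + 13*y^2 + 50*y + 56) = (y^2 + 4*y - 12)/(y^2 + 11*y + 28)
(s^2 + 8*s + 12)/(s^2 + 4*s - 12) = (s + 2)/(s - 2)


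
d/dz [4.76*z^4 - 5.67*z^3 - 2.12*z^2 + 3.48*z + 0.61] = 19.04*z^3 - 17.01*z^2 - 4.24*z + 3.48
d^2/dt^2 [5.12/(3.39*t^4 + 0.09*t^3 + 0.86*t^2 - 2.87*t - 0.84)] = (-(208.2816*t^2 + 2.7648*t + 8.8064)*(3.39*t^4 + 0.09*t^3 + 0.86*t^2 - 2.87*t - 0.84) + 5.12*(13.56*t^3 + 0.27*t^2 + 1.72*t - 2.87)*(27.12*t^3 + 0.54*t^2 + 3.44*t - 5.74))/(3.39*t^4 + 0.09*t^3 + 0.86*t^2 - 2.87*t - 0.84)^3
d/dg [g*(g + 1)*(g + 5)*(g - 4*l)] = 4*g^3 - 12*g^2*l + 18*g^2 - 48*g*l + 10*g - 20*l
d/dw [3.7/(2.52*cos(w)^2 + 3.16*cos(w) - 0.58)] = (18.648*cos(w) + 11.692)*sin(w)/(2.52*cos(w)^2 + 3.16*cos(w) - 0.58)^2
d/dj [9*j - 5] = 9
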